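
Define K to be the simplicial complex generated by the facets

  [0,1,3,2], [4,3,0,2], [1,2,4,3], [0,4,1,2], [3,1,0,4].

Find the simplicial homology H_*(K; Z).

H_0 ≅ Z,  H_1 = 0,  H_2 = 0,  H_3 ≅ Z.

Order the vertices as 0 < 1 < 2 < 3 < 4. Listing each simplex with vertices in this order, K has dimension 3 with simplices:

  0-simplices (5): [0], [1], [2], [3], [4]
  1-simplices (10): [0,1], [0,2], [0,3], [0,4], [1,2], [1,3], [1,4], [2,3], [2,4], [3,4]
  2-simplices (10): [0,1,2], [0,1,3], [0,1,4], [0,2,3], [0,2,4], [0,3,4], [1,2,3], [1,2,4], [1,3,4], [2,3,4]
  3-simplices (5): [0,1,2,3], [0,1,2,4], [0,1,3,4], [0,2,3,4], [1,2,3,4]

giving chain groups C_0 ≅ Z^5, C_1 ≅ Z^10, C_2 ≅ Z^10, C_3 ≅ Z^5.

Boundary ∂_1: C_1 → C_0 is given by ∂[p,q] = [q] − [p].
As a 5×10 matrix over Z this has rank 4, with invariant factors (1,1,1,1).

Boundary ∂_2: C_2 → C_1 sends each 2-simplex [p,q,r] to [q,r] − [p,r] + [p,q]. For instance
  ∂[1,2,4] = [2,4] − [1,4] + [1,2],
  ∂[2,3,4] = [3,4] − [2,4] + [2,3].
The resulting 10×10 matrix has rank 6, and its Smith normal form has invariant factors (1,1,1,1,1,1).

∂_3: C_3 → C_2 sends each 3-simplex σ to the alternating sum Σ_i (−1)^i (σ with its i-th vertex removed). For instance
  ∂[1,2,3,4] = [2,3,4] − [1,3,4] + [1,2,4] − [1,2,3],
  ∂[0,1,2,3] = [1,2,3] − [0,2,3] + [0,1,3] − [0,1,2].
The resulting 10×5 matrix has rank 4, and its Smith normal form has invariant factors (1,1,1,1).

Reading off H_k = ker ∂_k / im ∂_{k+1}:

  H_0: rank C_0 − rank ∂_1 = 5 − 4 = 1, and the invariant factors of ∂_1 are all 1, so H_0 ≅ Z.
  H_1: rank ker ∂_1 − rank ∂_2 = (10 − 4) − 6 = 0, and the invariant factors of ∂_2 are all 1, so H_1 ≅ 0.
  H_2: rank ker ∂_2 − rank ∂_3 = (10 − 6) − 4 = 0, and the invariant factors of ∂_3 are all 1, so H_2 ≅ 0.
  H_3: rank ker ∂_3 − rank ∂_4 = (5 − 4) − 0 = 1, and there is no ∂_4, so H_3 ≅ Z.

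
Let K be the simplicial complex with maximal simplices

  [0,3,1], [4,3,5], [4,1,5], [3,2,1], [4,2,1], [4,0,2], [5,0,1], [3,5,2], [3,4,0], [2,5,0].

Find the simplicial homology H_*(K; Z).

Order the vertices as 0 < 1 < 2 < 3 < 4 < 5. Listing each simplex with vertices in this order, K has dimension 2 with simplices:

  0-simplices (6): [0], [1], [2], [3], [4], [5]
  1-simplices (15): [0,1], [0,2], [0,3], [0,4], [0,5], [1,2], [1,3], [1,4], [1,5], [2,3], [2,4], [2,5], [3,4], [3,5], [4,5]
  2-simplices (10): [0,1,3], [0,1,5], [0,2,4], [0,2,5], [0,3,4], [1,2,3], [1,2,4], [1,4,5], [2,3,5], [3,4,5]

Hence C_0 ≅ Z^6, C_1 ≅ Z^15, C_2 ≅ Z^10.

The boundary map ∂_1: C_1 → C_0 sends each edge [p,q] (with p < q) to q − p.
The 6×15 boundary matrix has rank 5 and Smith normal form diag(1,1,1,1,1).

The boundary map ∂_2: C_2 → C_1 acts by ∂[p,q,r] = [q,r] − [p,r] + [p,q]. For instance
  ∂[1,4,5] = [4,5] − [1,5] + [1,4],
  ∂[1,2,3] = [2,3] − [1,3] + [1,2].
The 15×10 boundary matrix has rank 10 and Smith normal form diag(1,1,1,1,1,1,1,1,1,2).

Reading off H_k = ker ∂_k / im ∂_{k+1}:

  H_0: rank C_0 − rank ∂_1 = 6 − 5 = 1, and the invariant factors of ∂_1 are all 1, so H_0 ≅ Z.
  H_1: rank ker ∂_1 − rank ∂_2 = (15 − 5) − 10 = 0, and ∂_2 has invariant factor 2 > 1, so H_1 ≅ Z/2.
  H_2: rank ker ∂_2 − rank ∂_3 = (10 − 10) − 0 = 0, and there is no ∂_3, so H_2 ≅ 0.

H_0 ≅ Z,  H_1 ≅ Z/2,  H_2 = 0.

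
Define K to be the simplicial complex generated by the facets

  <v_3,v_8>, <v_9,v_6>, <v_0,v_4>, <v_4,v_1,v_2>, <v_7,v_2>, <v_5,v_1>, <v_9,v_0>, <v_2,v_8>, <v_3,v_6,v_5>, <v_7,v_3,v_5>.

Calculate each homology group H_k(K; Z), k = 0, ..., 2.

Fix the vertex order v_0 < v_1 < v_2 < v_3 < v_4 < v_5 < v_6 < v_7 < v_8 < v_9 and write every simplex with vertices in increasing order. Then dim K = 2 and the simplices of K are:

  0-simplices (10): [v_0], [v_1], [v_2], [v_3], [v_4], [v_5], [v_6], [v_7], [v_8], [v_9]
  1-simplices (15): (15 of them)
  2-simplices (3): [v_1,v_2,v_4], [v_3,v_5,v_6], [v_3,v_5,v_7]

giving chain groups C_0 ≅ Z^10, C_1 ≅ Z^15, C_2 ≅ Z^3.

The boundary map ∂_1: C_1 → C_0 is given by ∂[p,q] = [q] − [p]. For instance
  ∂[v_1,v_4] = [v_4] − [v_1].
The 10×15 boundary matrix has rank 9 and Smith normal form diag(1,1,1,1,1,1,1,1,1).

The boundary map ∂_2: C_2 → C_1 maps a triangle to the signed sum of its edges. For instance
  ∂[v_3,v_5,v_7] = [v_5,v_7] − [v_3,v_7] + [v_3,v_5],
  ∂[v_1,v_2,v_4] = [v_2,v_4] − [v_1,v_4] + [v_1,v_2].
This gives a 15×3 integer matrix of rank 3; reducing to Smith normal form yields diagonal entries (1,1,1).

Reading off H_k = ker ∂_k / im ∂_{k+1}:

  H_0: rank C_0 − rank ∂_1 = 10 − 9 = 1, and the invariant factors of ∂_1 are all 1, so H_0 ≅ Z.
  H_1: rank ker ∂_1 − rank ∂_2 = (15 − 9) − 3 = 3, and the invariant factors of ∂_2 are all 1, so H_1 ≅ Z^3.
  H_2: rank ker ∂_2 − rank ∂_3 = (3 − 3) − 0 = 0, and there is no ∂_3, so H_2 ≅ 0.

H_0 = Z,  H_1 = Z^3,  H_2 = 0.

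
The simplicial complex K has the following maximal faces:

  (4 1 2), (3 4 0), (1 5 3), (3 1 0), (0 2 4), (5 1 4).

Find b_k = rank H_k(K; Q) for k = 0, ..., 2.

b_0 = 1, b_1 = 1, b_2 = 0.

Take the total order 0 < 1 < 2 < 3 < 4 < 5 on the vertex set. Then K (dimension 2) consists of the simplices:

  0-simplices (6): [0], [1], [2], [3], [4], [5]
  1-simplices (12): [0,1], [0,2], [0,3], [0,4], [1,2], [1,3], [1,4], [1,5], [2,4], [3,4], [3,5], [4,5]
  2-simplices (6): [0,1,3], [0,2,4], [0,3,4], [1,2,4], [1,3,5], [1,4,5]

so the chain groups are C_0 ≅ Z^6, C_1 ≅ Z^12, C_2 ≅ Z^6.

The boundary map ∂_1: C_1 → C_0 sends each edge [p,q] (with p < q) to q − p.
This gives a 6×12 integer matrix of rank 5; reducing to Smith normal form yields diagonal entries (1,1,1,1,1).

The boundary map ∂_2: C_2 → C_1 maps a triangle to the signed sum of its edges. For instance
  ∂[1,4,5] = [4,5] − [1,5] + [1,4],
  ∂[1,3,5] = [3,5] − [1,5] + [1,3].
The resulting 12×6 matrix has rank 6, and its Smith normal form has invariant factors (1,1,1,1,1,1).

Computing H_k = (kernel of ∂_k) / (image of ∂_{k+1}):

  H_0: rank C_0 − rank ∂_1 = 6 − 5 = 1, and the invariant factors of ∂_1 are all 1, so H_0 = Z.
  H_1: rank ker ∂_1 − rank ∂_2 = (12 − 5) − 6 = 1, and the invariant factors of ∂_2 are all 1, so H_1 = Z.
  H_2: rank ker ∂_2 − rank ∂_3 = (6 − 6) − 0 = 0, and there is no ∂_3, so H_2 = 0.

Hence the Betti numbers are b_0 = 1, b_1 = 1, b_2 = 0.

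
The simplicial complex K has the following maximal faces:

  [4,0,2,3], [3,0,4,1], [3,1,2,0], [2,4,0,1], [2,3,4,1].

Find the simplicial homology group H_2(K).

We work with the vertex ordering 0 < 1 < 2 < 3 < 4. The simplices of K, each written with vertices in increasing order, are:

  0-simplices (5): [0], [1], [2], [3], [4]
  1-simplices (10): [0,1], [0,2], [0,3], [0,4], [1,2], [1,3], [1,4], [2,3], [2,4], [3,4]
  2-simplices (10): [0,1,2], [0,1,3], [0,1,4], [0,2,3], [0,2,4], [0,3,4], [1,2,3], [1,2,4], [1,3,4], [2,3,4]
  3-simplices (5): [0,1,2,3], [0,1,2,4], [0,1,3,4], [0,2,3,4], [1,2,3,4]

giving chain groups C_0 ≅ Z^5, C_1 ≅ Z^10, C_2 ≅ Z^10, C_3 ≅ Z^5.

Boundary ∂_1: C_1 → C_0 maps an edge to its endpoints' difference, ∂[p,q] = q − p.
The 5×10 boundary matrix has rank 4 and Smith normal form diag(1,1,1,1).

The boundary map ∂_2: C_2 → C_1 acts by ∂[p,q,r] = [q,r] − [p,r] + [p,q]. For instance
  ∂[0,3,4] = [3,4] − [0,4] + [0,3],
  ∂[0,2,4] = [2,4] − [0,4] + [0,2].
The resulting 10×10 matrix has rank 6, and its Smith normal form has invariant factors (1,1,1,1,1,1).

∂_3: C_3 → C_2 sends each 3-simplex σ to the alternating sum Σ_i (−1)^i (σ with its i-th vertex removed). For instance
  ∂[0,1,2,3] = [1,2,3] − [0,2,3] + [0,1,3] − [0,1,2],
  ∂[0,1,3,4] = [1,3,4] − [0,3,4] + [0,1,4] − [0,1,3].
As a 10×5 matrix over Z this has rank 4, with invariant factors (1,1,1,1).

Now H_k = ker ∂_k / im ∂_{k+1}, so:

  H_2: rank ker ∂_2 − rank ∂_3 = (10 − 6) − 4 = 0, and the invariant factors of ∂_3 are all 1, so H_2 ≅ 0.

(K is a triangulation of the 3-sphere S^3.)

H_2 ≅ 0.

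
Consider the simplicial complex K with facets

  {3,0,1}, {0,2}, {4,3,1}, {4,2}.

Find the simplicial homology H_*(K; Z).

Fix the vertex order 0 < 1 < 2 < 3 < 4 and write every simplex with vertices in increasing order. Then dim K = 2 and the simplices of K are:

  0-simplices (5): [0], [1], [2], [3], [4]
  1-simplices (7): [0,1], [0,2], [0,3], [1,3], [1,4], [2,4], [3,4]
  2-simplices (2): [0,1,3], [1,3,4]

Hence C_0 ≅ Z^5, C_1 ≅ Z^7, C_2 ≅ Z^2.

∂_1: C_1 → C_0 is given by ∂[p,q] = [q] − [p].
This gives a 5×7 integer matrix of rank 4; reducing to Smith normal form yields diagonal entries (1,1,1,1).

The boundary map ∂_2: C_2 → C_1 sends each 2-simplex [p,q,r] to [q,r] − [p,r] + [p,q]. For instance
  ∂[1,3,4] = [3,4] − [1,4] + [1,3],
  ∂[0,1,3] = [1,3] − [0,3] + [0,1].
As a 7×2 matrix over Z this has rank 2, with invariant factors (1,1).

From H_k ≅ ker(∂_k) / im(∂_{k+1}) we obtain:

  H_0: rank C_0 − rank ∂_1 = 5 − 4 = 1, and the invariant factors of ∂_1 are all 1, so H_0 ≅ Z.
  H_1: rank ker ∂_1 − rank ∂_2 = (7 − 4) − 2 = 1, and the invariant factors of ∂_2 are all 1, so H_1 ≅ Z.
  H_2: rank ker ∂_2 − rank ∂_3 = (2 − 2) − 0 = 0, and there is no ∂_3, so H_2 ≅ 0.

H_0 = Z,  H_1 = Z,  H_2 = 0.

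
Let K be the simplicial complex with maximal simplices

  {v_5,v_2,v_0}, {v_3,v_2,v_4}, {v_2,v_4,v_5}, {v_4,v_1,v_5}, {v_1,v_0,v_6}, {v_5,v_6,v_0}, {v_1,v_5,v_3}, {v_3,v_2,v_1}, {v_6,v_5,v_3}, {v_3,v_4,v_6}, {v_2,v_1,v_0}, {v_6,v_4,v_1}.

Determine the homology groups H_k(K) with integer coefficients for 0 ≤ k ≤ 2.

Order the vertices as v_0 < v_1 < v_2 < v_3 < v_4 < v_5 < v_6. Listing each simplex with vertices in this order, K has dimension 2 with simplices:

  0-simplices (7): [v_0], [v_1], [v_2], [v_3], [v_4], [v_5], [v_6]
  1-simplices (18): (18 of them)
  2-simplices (12): (12 of them)

so the chain groups are C_0 ≅ Z^7, C_1 ≅ Z^18, C_2 ≅ Z^12.

The boundary map ∂_1: C_1 → C_0 maps an edge to its endpoints' difference, ∂[p,q] = q − p.
The resulting 7×18 matrix has rank 6, and its Smith normal form has invariant factors (1,1,1,1,1,1).

The boundary map ∂_2: C_2 → C_1 sends each 2-simplex [p,q,r] to [q,r] − [p,r] + [p,q]. For instance
  ∂[v_0,v_2,v_5] = [v_2,v_5] − [v_0,v_5] + [v_0,v_2],
  ∂[v_0,v_5,v_6] = [v_5,v_6] − [v_0,v_6] + [v_0,v_5].
The resulting 18×12 matrix has rank 12, and its Smith normal form has invariant factors (1,1,1,1,1,1,1,1,1,1,1,2).

Computing H_k = (kernel of ∂_k) / (image of ∂_{k+1}):

  H_0: rank C_0 − rank ∂_1 = 7 − 6 = 1, and the invariant factors of ∂_1 are all 1, so H_0 ≅ Z.
  H_1: rank ker ∂_1 − rank ∂_2 = (18 − 6) − 12 = 0, and ∂_2 has invariant factor 2 > 1, so H_1 ≅ Z_2.
  H_2: rank ker ∂_2 − rank ∂_3 = (12 − 12) − 0 = 0, and there is no ∂_3, so H_2 ≅ 0.

As a check, the Euler characteristic is 7 − 18 + 12 = 1, which agrees with 1 − 0 + 0 = 1.
(K is a triangulation of the real projective plane RP^2.)

H_0 = Z,  H_1 = Z_2,  H_2 = 0.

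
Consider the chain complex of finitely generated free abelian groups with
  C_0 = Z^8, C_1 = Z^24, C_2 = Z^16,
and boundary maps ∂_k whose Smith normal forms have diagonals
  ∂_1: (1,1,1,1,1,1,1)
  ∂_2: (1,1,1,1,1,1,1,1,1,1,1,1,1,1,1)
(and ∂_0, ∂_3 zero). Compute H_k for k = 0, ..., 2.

H_0 ≅ Z,  H_1 ≅ Z^2,  H_2 ≅ Z.

H_0: b_0 = 8 − 0 − 7 = 1; torsion from ∂_1 factors > 1: none. So H_0 ≅ Z.
H_1: b_1 = 24 − 7 − 15 = 2; torsion from ∂_2 factors > 1: none. So H_1 ≅ Z^2.
H_2: b_2 = 16 − 15 − 0 = 1; torsion from ∂_3 factors > 1: none. So H_2 ≅ Z.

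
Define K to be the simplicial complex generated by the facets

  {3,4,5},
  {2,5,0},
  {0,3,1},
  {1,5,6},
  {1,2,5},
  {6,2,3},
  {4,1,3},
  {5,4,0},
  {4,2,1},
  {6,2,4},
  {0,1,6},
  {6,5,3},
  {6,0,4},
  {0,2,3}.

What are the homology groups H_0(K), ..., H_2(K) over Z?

Take the total order 0 < 1 < 2 < 3 < 4 < 5 < 6 on the vertex set. Then K (dimension 2) consists of the simplices:

  0-simplices (7): [0], [1], [2], [3], [4], [5], [6]
  1-simplices (21): [0,1], [0,2], [0,3], [0,4], [0,5], [0,6], [1,2], [1,3], [1,4], [1,5], [1,6], [2,3], [2,4], [2,5], [2,6], [3,4], [3,5], [3,6], [4,5], [4,6], [5,6]
  2-simplices (14): [0,1,3], [0,1,6], [0,2,3], [0,2,5], [0,4,5], [0,4,6], [1,2,4], [1,2,5], [1,3,4], [1,5,6], [2,3,6], [2,4,6], [3,4,5], [3,5,6]

giving chain groups C_0 ≅ Z^7, C_1 ≅ Z^21, C_2 ≅ Z^14.

Boundary ∂_1: C_1 → C_0 maps an edge to its endpoints' difference, ∂[p,q] = q − p.
The resulting 7×21 matrix has rank 6, and its Smith normal form has invariant factors (1,1,1,1,1,1).

Boundary ∂_2: C_2 → C_1 acts by ∂[p,q,r] = [q,r] − [p,r] + [p,q]. For instance
  ∂[1,5,6] = [5,6] − [1,6] + [1,5],
  ∂[0,1,3] = [1,3] − [0,3] + [0,1].
This gives a 21×14 integer matrix of rank 13; reducing to Smith normal form yields diagonal entries (1,1,1,1,1,1,1,1,1,1,1,1,1).

Computing H_k = (kernel of ∂_k) / (image of ∂_{k+1}):

  H_0: rank C_0 − rank ∂_1 = 7 − 6 = 1, and the invariant factors of ∂_1 are all 1, so H_0 = Z.
  H_1: rank ker ∂_1 − rank ∂_2 = (21 − 6) − 13 = 2, and the invariant factors of ∂_2 are all 1, so H_1 = Z^2.
  H_2: rank ker ∂_2 − rank ∂_3 = (14 − 13) − 0 = 1, and there is no ∂_3, so H_2 = Z.

H_0 ≅ Z,  H_1 ≅ Z^2,  H_2 ≅ Z.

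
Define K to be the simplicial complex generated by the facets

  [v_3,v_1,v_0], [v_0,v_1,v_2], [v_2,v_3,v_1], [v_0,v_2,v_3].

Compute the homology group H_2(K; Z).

H_2 = Z.

Fix the vertex order v_0 < v_1 < v_2 < v_3 and write every simplex with vertices in increasing order. Then dim K = 2 and the simplices of K are:

  0-simplices (4): [v_0], [v_1], [v_2], [v_3]
  1-simplices (6): [v_0,v_1], [v_0,v_2], [v_0,v_3], [v_1,v_2], [v_1,v_3], [v_2,v_3]
  2-simplices (4): [v_0,v_1,v_2], [v_0,v_1,v_3], [v_0,v_2,v_3], [v_1,v_2,v_3]

giving chain groups C_0 ≅ Z^4, C_1 ≅ Z^6, C_2 ≅ Z^4.

The boundary map ∂_1: C_1 → C_0 maps an edge to its endpoints' difference, ∂[p,q] = q − p.
This gives a 4×6 integer matrix of rank 3; reducing to Smith normal form yields diagonal entries (1,1,1).

Boundary ∂_2: C_2 → C_1 sends each 2-simplex [p,q,r] to [q,r] − [p,r] + [p,q]. For instance
  ∂[v_1,v_2,v_3] = [v_2,v_3] − [v_1,v_3] + [v_1,v_2],
  ∂[v_0,v_2,v_3] = [v_2,v_3] − [v_0,v_3] + [v_0,v_2].
This gives a 6×4 integer matrix of rank 3; reducing to Smith normal form yields diagonal entries (1,1,1).

From H_k ≅ ker(∂_k) / im(∂_{k+1}) we obtain:

  H_2: rank ker ∂_2 − rank ∂_3 = (4 − 3) − 0 = 1, and there is no ∂_3, so H_2 = Z.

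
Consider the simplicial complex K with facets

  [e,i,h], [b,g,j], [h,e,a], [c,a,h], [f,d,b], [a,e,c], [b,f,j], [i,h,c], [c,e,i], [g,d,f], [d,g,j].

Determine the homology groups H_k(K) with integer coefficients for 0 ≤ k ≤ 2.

H_0 = Z^2,  H_1 = Z,  H_2 = Z.

Take the total order a < b < c < d < e < f < g < h < i < j on the vertex set. Then K (dimension 2) consists of the simplices:

  0-simplices (10): a, b, c, d, e, f, g, h, i, j
  1-simplices (19): ac, ae, ah, bd, bf, bg, bj, ce, ch, ci, df, dg, dj, eh, ei, fg, fj, gj, hi
  2-simplices (11): ace, ach, aeh, bdf, bfj, bgj, cei, chi, dfg, dgj, ehi

so the chain groups are C_0 ≅ Z^10, C_1 ≅ Z^19, C_2 ≅ Z^11.

The boundary map ∂_1: C_1 → C_0 sends each edge [p,q] (with p < q) to q − p. For instance
  ∂ce = e − c.
The 10×19 boundary matrix has rank 8 and Smith normal form diag(1,1,1,1,1,1,1,1).

∂_2: C_2 → C_1 maps a triangle to the signed sum of its edges. For instance
  ∂ehi = hi − ei + eh,
  ∂aeh = eh − ah + ae.
The resulting 19×11 matrix has rank 10, and its Smith normal form has invariant factors (1,1,1,1,1,1,1,1,1,1).

Reading off H_k = ker ∂_k / im ∂_{k+1}:

  H_0: rank C_0 − rank ∂_1 = 10 − 8 = 2, and the invariant factors of ∂_1 are all 1, so H_0 = Z^2.
  H_1: rank ker ∂_1 − rank ∂_2 = (19 − 8) − 10 = 1, and the invariant factors of ∂_2 are all 1, so H_1 = Z.
  H_2: rank ker ∂_2 − rank ∂_3 = (11 − 10) − 0 = 1, and there is no ∂_3, so H_2 = Z.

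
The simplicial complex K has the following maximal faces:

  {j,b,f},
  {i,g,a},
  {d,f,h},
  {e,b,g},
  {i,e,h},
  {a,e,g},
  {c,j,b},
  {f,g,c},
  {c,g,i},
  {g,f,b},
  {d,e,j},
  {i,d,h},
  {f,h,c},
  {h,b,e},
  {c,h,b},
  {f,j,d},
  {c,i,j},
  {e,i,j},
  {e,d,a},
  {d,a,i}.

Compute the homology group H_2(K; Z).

We work with the vertex ordering a < b < c < d < e < f < g < h < i < j. The simplices of K, each written with vertices in increasing order, are:

  0-simplices (10): a, b, c, d, e, f, g, h, i, j
  1-simplices (30): ad, ae, ag, ai, bc, be, bf, bg, bh, bj, cf, cg, ch, ci, cj, de, df, dh, di, dj, eg, eh, ei, ej, fg, fh, fj, gi, hi, ij
  2-simplices (20): ade, adi, aeg, agi, bch, bcj, beg, beh, bfg, bfj, cfg, cfh, cgi, cij, dej, dfh, dfj, dhi, ehi, eij

Hence C_0 ≅ Z^10, C_1 ≅ Z^30, C_2 ≅ Z^20.

The boundary map ∂_1: C_1 → C_0 sends each edge [p,q] (with p < q) to q − p. For instance
  ∂bf = f − b.
The resulting 10×30 matrix has rank 9, and its Smith normal form has invariant factors (1,1,1,1,1,1,1,1,1).

Boundary ∂_2: C_2 → C_1 maps a triangle to the signed sum of its edges. For instance
  ∂dhi = hi − di + dh,
  ∂cfh = fh − ch + cf.
The 30×20 boundary matrix has rank 20 and Smith normal form diag(1,1,1,1,1,1,1,1,1,1,1,1,1,1,1,1,1,1,1,2).

Computing H_k = (kernel of ∂_k) / (image of ∂_{k+1}):

  H_2: rank ker ∂_2 − rank ∂_3 = (20 − 20) − 0 = 0, and there is no ∂_3, so H_2 ≅ 0.

H_2 ≅ 0.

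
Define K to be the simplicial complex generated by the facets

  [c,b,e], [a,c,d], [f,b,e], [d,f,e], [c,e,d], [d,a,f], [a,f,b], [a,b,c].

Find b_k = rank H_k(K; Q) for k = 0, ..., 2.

We work with the vertex ordering a < b < c < d < e < f. The simplices of K, each written with vertices in increasing order, are:

  0-simplices (6): a, b, c, d, e, f
  1-simplices (12): ab, ac, ad, af, bc, be, bf, cd, ce, de, df, ef
  2-simplices (8): abc, abf, acd, adf, bce, bef, cde, def

so the chain groups are C_0 ≅ Z^6, C_1 ≅ Z^12, C_2 ≅ Z^8.

Boundary ∂_1: C_1 → C_0 sends each edge [p,q] (with p < q) to q − p. For instance
  ∂af = f − a.
As a 6×12 matrix over Z this has rank 5, with invariant factors (1,1,1,1,1).

∂_2: C_2 → C_1 acts by ∂[p,q,r] = [q,r] − [p,r] + [p,q]. For instance
  ∂def = ef − df + de,
  ∂cde = de − ce + cd.
As a 12×8 matrix over Z this has rank 7, with invariant factors (1,1,1,1,1,1,1).

Reading off H_k = ker ∂_k / im ∂_{k+1}:

  H_0: rank C_0 − rank ∂_1 = 6 − 5 = 1, and the invariant factors of ∂_1 are all 1, so H_0 ≅ Z.
  H_1: rank ker ∂_1 − rank ∂_2 = (12 − 5) − 7 = 0, and the invariant factors of ∂_2 are all 1, so H_1 ≅ 0.
  H_2: rank ker ∂_2 − rank ∂_3 = (8 − 7) − 0 = 1, and there is no ∂_3, so H_2 ≅ Z.

Hence the Betti numbers are b_0 = 1, b_1 = 0, b_2 = 1.

b_0 = 1, b_1 = 0, b_2 = 1.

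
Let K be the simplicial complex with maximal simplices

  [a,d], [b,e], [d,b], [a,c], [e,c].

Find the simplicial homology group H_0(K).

H_0 = Z.

Order the vertices as a < b < c < d < e. Listing each simplex with vertices in this order, K has dimension 1 with simplices:

  0-simplices (5): a, b, c, d, e
  1-simplices (5): ac, ad, bd, be, ce

Hence C_0 ≅ Z^5, C_1 ≅ Z^5.

The boundary map ∂_1: C_1 → C_0 sends each edge [p,q] (with p < q) to q − p.
The 5×5 boundary matrix has rank 4 and Smith normal form diag(1,1,1,1).

Computing H_k = (kernel of ∂_k) / (image of ∂_{k+1}):

  H_0: rank C_0 − rank ∂_1 = 5 − 4 = 1, and the invariant factors of ∂_1 are all 1, so H_0 ≅ Z.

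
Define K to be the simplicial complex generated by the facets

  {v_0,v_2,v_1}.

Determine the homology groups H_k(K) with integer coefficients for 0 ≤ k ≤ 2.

H_0 ≅ Z,  H_1 = 0,  H_2 = 0.

Fix the vertex order v_0 < v_1 < v_2 and write every simplex with vertices in increasing order. Then dim K = 2 and the simplices of K are:

  0-simplices (3): [v_0], [v_1], [v_2]
  1-simplices (3): [v_0,v_1], [v_0,v_2], [v_1,v_2]
  2-simplices (1): [v_0,v_1,v_2]

Hence C_0 ≅ Z^3, C_1 ≅ Z^3, C_2 ≅ Z^1.

The boundary map ∂_1: C_1 → C_0 sends each edge [p,q] (with p < q) to q − p.
The 3×3 boundary matrix has rank 2 and Smith normal form diag(1,1).

Boundary ∂_2: C_2 → C_1 sends each 2-simplex [p,q,r] to [q,r] − [p,r] + [p,q]. For instance
  ∂[v_0,v_1,v_2] = [v_1,v_2] − [v_0,v_2] + [v_0,v_1].
This gives a 3×1 integer matrix of rank 1; reducing to Smith normal form yields diagonal entries (1).

Now H_k = ker ∂_k / im ∂_{k+1}, so:

  H_0: rank C_0 − rank ∂_1 = 3 − 2 = 1, and the invariant factors of ∂_1 are all 1, so H_0 = Z.
  H_1: rank ker ∂_1 − rank ∂_2 = (3 − 2) − 1 = 0, and the invariant factors of ∂_2 are all 1, so H_1 = 0.
  H_2: rank ker ∂_2 − rank ∂_3 = (1 − 1) − 0 = 0, and there is no ∂_3, so H_2 = 0.

As a check, the Euler characteristic is 3 − 3 + 1 = 1, which agrees with 1 − 0 + 0 = 1.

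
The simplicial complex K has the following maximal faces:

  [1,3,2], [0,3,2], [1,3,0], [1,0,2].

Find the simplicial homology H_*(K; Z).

H_0 = Z,  H_1 = 0,  H_2 = Z.

Take the total order 0 < 1 < 2 < 3 on the vertex set. Then K (dimension 2) consists of the simplices:

  0-simplices (4): [0], [1], [2], [3]
  1-simplices (6): [0,1], [0,2], [0,3], [1,2], [1,3], [2,3]
  2-simplices (4): [0,1,2], [0,1,3], [0,2,3], [1,2,3]

so the chain groups are C_0 ≅ Z^4, C_1 ≅ Z^6, C_2 ≅ Z^4.

∂_1: C_1 → C_0 is given by ∂[p,q] = [q] − [p].
The 4×6 boundary matrix has rank 3 and Smith normal form diag(1,1,1).

∂_2: C_2 → C_1 sends each 2-simplex [p,q,r] to [q,r] − [p,r] + [p,q]. For instance
  ∂[0,1,2] = [1,2] − [0,2] + [0,1],
  ∂[0,1,3] = [1,3] − [0,3] + [0,1].
The resulting 6×4 matrix has rank 3, and its Smith normal form has invariant factors (1,1,1).

Reading off H_k = ker ∂_k / im ∂_{k+1}:

  H_0: rank C_0 − rank ∂_1 = 4 − 3 = 1, and the invariant factors of ∂_1 are all 1, so H_0 = Z.
  H_1: rank ker ∂_1 − rank ∂_2 = (6 − 3) − 3 = 0, and the invariant factors of ∂_2 are all 1, so H_1 = 0.
  H_2: rank ker ∂_2 − rank ∂_3 = (4 − 3) − 0 = 1, and there is no ∂_3, so H_2 = Z.

As a check, the Euler characteristic is 4 − 6 + 4 = 2, which agrees with 1 − 0 + 1 = 2.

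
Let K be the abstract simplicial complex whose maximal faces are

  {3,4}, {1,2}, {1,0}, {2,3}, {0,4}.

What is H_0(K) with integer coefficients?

K has 5 vertices, 5 edges.
rank ∂_0 = 0, rank ∂_1 = 4 ⇒ b_0 = 5 − 0 − 4 = 1; all invariant factors of ∂_1 are 1 so no torsion. So H_0 ≅ Z.

H_0 = Z.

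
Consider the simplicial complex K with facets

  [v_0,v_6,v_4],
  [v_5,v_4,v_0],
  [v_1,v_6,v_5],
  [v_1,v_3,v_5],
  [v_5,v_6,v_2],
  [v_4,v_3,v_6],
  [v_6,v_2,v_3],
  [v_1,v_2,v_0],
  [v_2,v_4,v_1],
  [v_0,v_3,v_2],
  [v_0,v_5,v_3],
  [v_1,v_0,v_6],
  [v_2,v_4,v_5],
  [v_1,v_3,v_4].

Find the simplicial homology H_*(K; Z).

We work with the vertex ordering v_0 < v_1 < v_2 < v_3 < v_4 < v_5 < v_6. The simplices of K, each written with vertices in increasing order, are:

  0-simplices (7): [v_0], [v_1], [v_2], [v_3], [v_4], [v_5], [v_6]
  1-simplices (21): (21 of them)
  2-simplices (14): (14 of them)

Hence C_0 ≅ Z^7, C_1 ≅ Z^21, C_2 ≅ Z^14.

Boundary ∂_1: C_1 → C_0 maps an edge to its endpoints' difference, ∂[p,q] = q − p.
As a 7×21 matrix over Z this has rank 6, with invariant factors (1,1,1,1,1,1).

The boundary map ∂_2: C_2 → C_1 maps a triangle to the signed sum of its edges. For instance
  ∂[v_0,v_4,v_5] = [v_4,v_5] − [v_0,v_5] + [v_0,v_4],
  ∂[v_1,v_3,v_5] = [v_3,v_5] − [v_1,v_5] + [v_1,v_3].
The 21×14 boundary matrix has rank 13 and Smith normal form diag(1,1,1,1,1,1,1,1,1,1,1,1,1).

Computing H_k = (kernel of ∂_k) / (image of ∂_{k+1}):

  H_0: rank C_0 − rank ∂_1 = 7 − 6 = 1, and the invariant factors of ∂_1 are all 1, so H_0 = Z.
  H_1: rank ker ∂_1 − rank ∂_2 = (21 − 6) − 13 = 2, and the invariant factors of ∂_2 are all 1, so H_1 = Z^2.
  H_2: rank ker ∂_2 − rank ∂_3 = (14 − 13) − 0 = 1, and there is no ∂_3, so H_2 = Z.

H_0 = Z,  H_1 = Z^2,  H_2 = Z.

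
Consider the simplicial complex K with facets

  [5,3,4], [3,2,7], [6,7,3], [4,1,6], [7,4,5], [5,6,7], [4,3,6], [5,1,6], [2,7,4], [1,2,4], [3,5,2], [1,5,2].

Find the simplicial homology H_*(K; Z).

H_0 ≅ Z,  H_1 ≅ Z/2,  H_2 = 0.

We work with the vertex ordering 1 < 2 < 3 < 4 < 5 < 6 < 7. The simplices of K, each written with vertices in increasing order, are:

  0-simplices (7): [1], [2], [3], [4], [5], [6], [7]
  1-simplices (18): [1,2], [1,4], [1,5], [1,6], [2,3], [2,4], [2,5], [2,7], [3,4], [3,5], [3,6], [3,7], [4,5], [4,6], [4,7], [5,6], [5,7], [6,7]
  2-simplices (12): [1,2,4], [1,2,5], [1,4,6], [1,5,6], [2,3,5], [2,3,7], [2,4,7], [3,4,5], [3,4,6], [3,6,7], [4,5,7], [5,6,7]

Hence C_0 ≅ Z^7, C_1 ≅ Z^18, C_2 ≅ Z^12.

∂_1: C_1 → C_0 sends each edge [p,q] (with p < q) to q − p.
As a 7×18 matrix over Z this has rank 6, with invariant factors (1,1,1,1,1,1).

Boundary ∂_2: C_2 → C_1 acts by ∂[p,q,r] = [q,r] − [p,r] + [p,q]. For instance
  ∂[2,3,5] = [3,5] − [2,5] + [2,3],
  ∂[1,2,4] = [2,4] − [1,4] + [1,2].
The 18×12 boundary matrix has rank 12 and Smith normal form diag(1,1,1,1,1,1,1,1,1,1,1,2).

From H_k ≅ ker(∂_k) / im(∂_{k+1}) we obtain:

  H_0: rank C_0 − rank ∂_1 = 7 − 6 = 1, and the invariant factors of ∂_1 are all 1, so H_0 = Z.
  H_1: rank ker ∂_1 − rank ∂_2 = (18 − 6) − 12 = 0, and ∂_2 has invariant factor 2 > 1, so H_1 = Z/2.
  H_2: rank ker ∂_2 − rank ∂_3 = (12 − 12) − 0 = 0, and there is no ∂_3, so H_2 = 0.

As a check, the Euler characteristic is 7 − 18 + 12 = 1, which agrees with 1 − 0 + 0 = 1.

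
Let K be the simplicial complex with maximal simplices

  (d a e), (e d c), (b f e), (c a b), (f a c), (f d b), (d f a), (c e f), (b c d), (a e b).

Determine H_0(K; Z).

H_0 = Z.

Order the vertices as a < b < c < d < e < f. Listing each simplex with vertices in this order, K has dimension 2 with simplices:

  0-simplices (6): a, b, c, d, e, f
  1-simplices (15): ab, ac, ad, ae, af, bc, bd, be, bf, cd, ce, cf, de, df, ef
  2-simplices (10): abc, abe, acf, ade, adf, bcd, bdf, bef, cde, cef

giving chain groups C_0 ≅ Z^6, C_1 ≅ Z^15, C_2 ≅ Z^10.

The boundary map ∂_1: C_1 → C_0 sends each edge [p,q] (with p < q) to q − p.
As a 6×15 matrix over Z this has rank 5, with invariant factors (1,1,1,1,1).

Boundary ∂_2: C_2 → C_1 sends each 2-simplex [p,q,r] to [q,r] − [p,r] + [p,q]. For instance
  ∂bcd = cd − bd + bc,
  ∂ade = de − ae + ad.
This gives a 15×10 integer matrix of rank 10; reducing to Smith normal form yields diagonal entries (1,1,1,1,1,1,1,1,1,2).

Now H_k = ker ∂_k / im ∂_{k+1}, so:

  H_0: rank C_0 − rank ∂_1 = 6 − 5 = 1, and the invariant factors of ∂_1 are all 1, so H_0 ≅ Z.

(K is a triangulation of the real projective plane RP^2.)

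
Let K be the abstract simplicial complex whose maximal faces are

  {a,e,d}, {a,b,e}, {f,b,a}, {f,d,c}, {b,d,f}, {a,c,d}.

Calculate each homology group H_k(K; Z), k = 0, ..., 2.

Take the total order a < b < c < d < e < f on the vertex set. Then K (dimension 2) consists of the simplices:

  0-simplices (6): a, b, c, d, e, f
  1-simplices (12): ab, ac, ad, ae, af, bd, be, bf, cd, cf, de, df
  2-simplices (6): abe, abf, acd, ade, bdf, cdf

Hence C_0 ≅ Z^6, C_1 ≅ Z^12, C_2 ≅ Z^6.

∂_1: C_1 → C_0 maps an edge to its endpoints' difference, ∂[p,q] = q − p.
This gives a 6×12 integer matrix of rank 5; reducing to Smith normal form yields diagonal entries (1,1,1,1,1).

The boundary map ∂_2: C_2 → C_1 sends each 2-simplex [p,q,r] to [q,r] − [p,r] + [p,q]. For instance
  ∂cdf = df − cf + cd,
  ∂ade = de − ae + ad.
The resulting 12×6 matrix has rank 6, and its Smith normal form has invariant factors (1,1,1,1,1,1).

From H_k ≅ ker(∂_k) / im(∂_{k+1}) we obtain:

  H_0: rank C_0 − rank ∂_1 = 6 − 5 = 1, and the invariant factors of ∂_1 are all 1, so H_0 = Z.
  H_1: rank ker ∂_1 − rank ∂_2 = (12 − 5) − 6 = 1, and the invariant factors of ∂_2 are all 1, so H_1 = Z.
  H_2: rank ker ∂_2 − rank ∂_3 = (6 − 6) − 0 = 0, and there is no ∂_3, so H_2 = 0.

As a check, the Euler characteristic is 6 − 12 + 6 = 0, which agrees with 1 − 1 + 0 = 0.

H_0 = Z,  H_1 = Z,  H_2 = 0.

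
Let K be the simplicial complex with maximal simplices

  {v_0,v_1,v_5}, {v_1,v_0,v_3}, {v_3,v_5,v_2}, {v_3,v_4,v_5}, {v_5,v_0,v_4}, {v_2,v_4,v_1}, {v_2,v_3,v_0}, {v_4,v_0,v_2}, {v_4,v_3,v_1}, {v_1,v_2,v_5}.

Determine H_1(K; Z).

H_1 = Z/2.

Take the total order v_0 < v_1 < v_2 < v_3 < v_4 < v_5 on the vertex set. Then K (dimension 2) consists of the simplices:

  0-simplices (6): [v_0], [v_1], [v_2], [v_3], [v_4], [v_5]
  1-simplices (15): (15 of them)
  2-simplices (10): [v_0,v_1,v_3], [v_0,v_1,v_5], [v_0,v_2,v_3], [v_0,v_2,v_4], [v_0,v_4,v_5], [v_1,v_2,v_4], [v_1,v_2,v_5], [v_1,v_3,v_4], [v_2,v_3,v_5], [v_3,v_4,v_5]

so the chain groups are C_0 ≅ Z^6, C_1 ≅ Z^15, C_2 ≅ Z^10.

∂_1: C_1 → C_0 maps an edge to its endpoints' difference, ∂[p,q] = q − p. For instance
  ∂[v_0,v_5] = [v_5] − [v_0].
As a 6×15 matrix over Z this has rank 5, with invariant factors (1,1,1,1,1).

Boundary ∂_2: C_2 → C_1 maps a triangle to the signed sum of its edges. For instance
  ∂[v_1,v_2,v_4] = [v_2,v_4] − [v_1,v_4] + [v_1,v_2],
  ∂[v_2,v_3,v_5] = [v_3,v_5] − [v_2,v_5] + [v_2,v_3].
The resulting 15×10 matrix has rank 10, and its Smith normal form has invariant factors (1,1,1,1,1,1,1,1,1,2).

Now H_k = ker ∂_k / im ∂_{k+1}, so:

  H_1: rank ker ∂_1 − rank ∂_2 = (15 − 5) − 10 = 0, and ∂_2 has invariant factor 2 > 1, so H_1 ≅ Z/2.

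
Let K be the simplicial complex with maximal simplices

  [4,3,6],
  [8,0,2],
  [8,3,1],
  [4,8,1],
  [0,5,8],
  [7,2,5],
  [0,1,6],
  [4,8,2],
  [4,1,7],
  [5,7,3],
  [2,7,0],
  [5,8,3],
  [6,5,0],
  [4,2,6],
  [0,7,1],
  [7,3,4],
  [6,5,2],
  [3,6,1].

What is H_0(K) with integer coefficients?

H_0 ≅ Z.

Fix the vertex order 0 < 1 < 2 < 3 < 4 < 5 < 6 < 7 < 8 and write every simplex with vertices in increasing order. Then dim K = 2 and the simplices of K are:

  0-simplices (9): [0], [1], [2], [3], [4], [5], [6], [7], [8]
  1-simplices (27): (27 of them)
  2-simplices (18): [0,1,6], [0,1,7], [0,2,7], [0,2,8], [0,5,6], [0,5,8], [1,3,6], [1,3,8], [1,4,7], [1,4,8], [2,4,6], [2,4,8], [2,5,6], [2,5,7], [3,4,6], [3,4,7], [3,5,7], [3,5,8]

Hence C_0 ≅ Z^9, C_1 ≅ Z^27, C_2 ≅ Z^18.

∂_1: C_1 → C_0 sends each edge [p,q] (with p < q) to q − p. For instance
  ∂[4,6] = [6] − [4].
The 9×27 boundary matrix has rank 8 and Smith normal form diag(1,1,1,1,1,1,1,1).

∂_2: C_2 → C_1 acts by ∂[p,q,r] = [q,r] − [p,r] + [p,q]. For instance
  ∂[1,3,6] = [3,6] − [1,6] + [1,3],
  ∂[0,1,6] = [1,6] − [0,6] + [0,1].
The 27×18 boundary matrix has rank 18 and Smith normal form diag(1,1,1,1,1,1,1,1,1,1,1,1,1,1,1,1,1,2).

Computing H_k = (kernel of ∂_k) / (image of ∂_{k+1}):

  H_0: rank C_0 − rank ∂_1 = 9 − 8 = 1, and the invariant factors of ∂_1 are all 1, so H_0 ≅ Z.

(K is a triangulation of the Klein bottle.)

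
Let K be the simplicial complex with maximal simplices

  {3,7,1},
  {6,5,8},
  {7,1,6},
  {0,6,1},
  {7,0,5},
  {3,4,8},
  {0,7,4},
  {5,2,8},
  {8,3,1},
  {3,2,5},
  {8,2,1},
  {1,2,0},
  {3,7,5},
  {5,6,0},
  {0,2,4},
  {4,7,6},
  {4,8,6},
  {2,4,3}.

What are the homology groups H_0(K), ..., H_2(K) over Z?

H_0 = Z,  H_1 = Z ⊕ Z/2,  H_2 = 0.

We work with the vertex ordering 0 < 1 < 2 < 3 < 4 < 5 < 6 < 7 < 8. The simplices of K, each written with vertices in increasing order, are:

  0-simplices (9): [0], [1], [2], [3], [4], [5], [6], [7], [8]
  1-simplices (27): (27 of them)
  2-simplices (18): [0,1,2], [0,1,6], [0,2,4], [0,4,7], [0,5,6], [0,5,7], [1,2,8], [1,3,7], [1,3,8], [1,6,7], [2,3,4], [2,3,5], [2,5,8], [3,4,8], [3,5,7], [4,6,7], [4,6,8], [5,6,8]

so the chain groups are C_0 ≅ Z^9, C_1 ≅ Z^27, C_2 ≅ Z^18.

Boundary ∂_1: C_1 → C_0 maps an edge to its endpoints' difference, ∂[p,q] = q − p.
As a 9×27 matrix over Z this has rank 8, with invariant factors (1,1,1,1,1,1,1,1).

The boundary map ∂_2: C_2 → C_1 sends each 2-simplex [p,q,r] to [q,r] − [p,r] + [p,q]. For instance
  ∂[0,4,7] = [4,7] − [0,7] + [0,4],
  ∂[1,3,7] = [3,7] − [1,7] + [1,3].
The resulting 27×18 matrix has rank 18, and its Smith normal form has invariant factors (1,1,1,1,1,1,1,1,1,1,1,1,1,1,1,1,1,2).

Now H_k = ker ∂_k / im ∂_{k+1}, so:

  H_0: rank C_0 − rank ∂_1 = 9 − 8 = 1, and the invariant factors of ∂_1 are all 1, so H_0 = Z.
  H_1: rank ker ∂_1 − rank ∂_2 = (27 − 8) − 18 = 1, and ∂_2 has invariant factor 2 > 1, so H_1 = Z ⊕ Z/2.
  H_2: rank ker ∂_2 − rank ∂_3 = (18 − 18) − 0 = 0, and there is no ∂_3, so H_2 = 0.

As a check, the Euler characteristic is 9 − 27 + 18 = 0, which agrees with 1 − 1 + 0 = 0.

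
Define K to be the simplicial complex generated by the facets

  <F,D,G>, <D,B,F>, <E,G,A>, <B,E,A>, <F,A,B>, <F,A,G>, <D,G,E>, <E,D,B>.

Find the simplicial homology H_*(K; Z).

H_0 ≅ Z,  H_1 = 0,  H_2 ≅ Z.

Fix the vertex order A < B < D < E < F < G and write every simplex with vertices in increasing order. Then dim K = 2 and the simplices of K are:

  0-simplices (6): A, B, D, E, F, G
  1-simplices (12): AB, AE, AF, AG, BD, BE, BF, DE, DF, DG, EG, FG
  2-simplices (8): ABE, ABF, AEG, AFG, BDE, BDF, DEG, DFG

so the chain groups are C_0 ≅ Z^6, C_1 ≅ Z^12, C_2 ≅ Z^8.

Boundary ∂_1: C_1 → C_0 is given by ∂[p,q] = [q] − [p].
This gives a 6×12 integer matrix of rank 5; reducing to Smith normal form yields diagonal entries (1,1,1,1,1).

The boundary map ∂_2: C_2 → C_1 sends each 2-simplex [p,q,r] to [q,r] − [p,r] + [p,q]. For instance
  ∂ABF = BF − AF + AB,
  ∂DFG = FG − DG + DF.
This gives a 12×8 integer matrix of rank 7; reducing to Smith normal form yields diagonal entries (1,1,1,1,1,1,1).

Computing H_k = (kernel of ∂_k) / (image of ∂_{k+1}):

  H_0: rank C_0 − rank ∂_1 = 6 − 5 = 1, and the invariant factors of ∂_1 are all 1, so H_0 ≅ Z.
  H_1: rank ker ∂_1 − rank ∂_2 = (12 − 5) − 7 = 0, and the invariant factors of ∂_2 are all 1, so H_1 ≅ 0.
  H_2: rank ker ∂_2 − rank ∂_3 = (8 − 7) − 0 = 1, and there is no ∂_3, so H_2 ≅ Z.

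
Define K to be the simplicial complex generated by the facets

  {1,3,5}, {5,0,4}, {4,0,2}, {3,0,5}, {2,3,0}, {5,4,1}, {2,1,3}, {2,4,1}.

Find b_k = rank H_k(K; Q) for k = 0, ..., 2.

Fix the vertex order 0 < 1 < 2 < 3 < 4 < 5 and write every simplex with vertices in increasing order. Then dim K = 2 and the simplices of K are:

  0-simplices (6): [0], [1], [2], [3], [4], [5]
  1-simplices (12): [0,2], [0,3], [0,4], [0,5], [1,2], [1,3], [1,4], [1,5], [2,3], [2,4], [3,5], [4,5]
  2-simplices (8): [0,2,3], [0,2,4], [0,3,5], [0,4,5], [1,2,3], [1,2,4], [1,3,5], [1,4,5]

so the chain groups are C_0 ≅ Z^6, C_1 ≅ Z^12, C_2 ≅ Z^8.

Boundary ∂_1: C_1 → C_0 is given by ∂[p,q] = [q] − [p]. For instance
  ∂[1,5] = [5] − [1].
As a 6×12 matrix over Z this has rank 5, with invariant factors (1,1,1,1,1).

The boundary map ∂_2: C_2 → C_1 maps a triangle to the signed sum of its edges. For instance
  ∂[1,3,5] = [3,5] − [1,5] + [1,3],
  ∂[1,2,4] = [2,4] − [1,4] + [1,2].
The resulting 12×8 matrix has rank 7, and its Smith normal form has invariant factors (1,1,1,1,1,1,1).

Now H_k = ker ∂_k / im ∂_{k+1}, so:

  H_0: rank C_0 − rank ∂_1 = 6 − 5 = 1, and the invariant factors of ∂_1 are all 1, so H_0 = Z.
  H_1: rank ker ∂_1 − rank ∂_2 = (12 − 5) − 7 = 0, and the invariant factors of ∂_2 are all 1, so H_1 = 0.
  H_2: rank ker ∂_2 − rank ∂_3 = (8 − 7) − 0 = 1, and there is no ∂_3, so H_2 = Z.

As a check, the Euler characteristic is 6 − 12 + 8 = 2, which agrees with 1 − 0 + 1 = 2.

Hence the Betti numbers are b_0 = 1, b_1 = 0, b_2 = 1.

b_0 = 1, b_1 = 0, b_2 = 1.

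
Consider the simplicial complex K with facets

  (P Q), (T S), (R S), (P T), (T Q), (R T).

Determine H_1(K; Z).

H_1 ≅ Z^2.

We work with the vertex ordering P < Q < R < S < T. The simplices of K, each written with vertices in increasing order, are:

  0-simplices (5): P, Q, R, S, T
  1-simplices (6): PQ, PT, QT, RS, RT, ST

so the chain groups are C_0 ≅ Z^5, C_1 ≅ Z^6.

Boundary ∂_1: C_1 → C_0 sends each edge [p,q] (with p < q) to q − p. For instance
  ∂RT = T − R.
This gives a 5×6 integer matrix of rank 4; reducing to Smith normal form yields diagonal entries (1,1,1,1).

Now H_k = ker ∂_k / im ∂_{k+1}, so:

  H_1: rank ker ∂_1 − rank ∂_2 = (6 − 4) − 0 = 2, and there is no ∂_2, so H_1 ≅ Z^2.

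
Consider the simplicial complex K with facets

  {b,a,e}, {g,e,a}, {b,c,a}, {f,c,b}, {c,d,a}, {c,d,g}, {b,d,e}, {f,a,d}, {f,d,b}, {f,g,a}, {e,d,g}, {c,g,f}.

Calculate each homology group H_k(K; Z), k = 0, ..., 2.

H_0 ≅ Z,  H_1 ≅ Z/2,  H_2 = 0.

K has 7 vertices, 18 edges, 12 triangles.
rank ∂_0 = 0, rank ∂_1 = 6 ⇒ b_0 = 7 − 0 − 6 = 1; all invariant factors of ∂_1 are 1 so no torsion. So H_0 = Z.
rank ∂_1 = 6, rank ∂_2 = 12 ⇒ b_1 = 18 − 6 − 12 = 0; ∂_2 has invariant factor(s) [2] giving torsion. So H_1 = Z/2.
rank ∂_2 = 12, rank ∂_3 = 0 ⇒ b_2 = 12 − 12 − 0 = 0. So H_2 = 0.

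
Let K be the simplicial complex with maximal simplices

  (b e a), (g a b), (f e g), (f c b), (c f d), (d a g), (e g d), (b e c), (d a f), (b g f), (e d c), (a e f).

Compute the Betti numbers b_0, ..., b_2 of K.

b_0 = 1, b_1 = 0, b_2 = 0.

Fix the vertex order a < b < c < d < e < f < g and write every simplex with vertices in increasing order. Then dim K = 2 and the simplices of K are:

  0-simplices (7): a, b, c, d, e, f, g
  1-simplices (18): ab, ad, ae, af, ag, bc, be, bf, bg, cd, ce, cf, de, df, dg, ef, eg, fg
  2-simplices (12): abe, abg, adf, adg, aef, bce, bcf, bfg, cde, cdf, deg, efg

Hence C_0 ≅ Z^7, C_1 ≅ Z^18, C_2 ≅ Z^12.

Boundary ∂_1: C_1 → C_0 sends each edge [p,q] (with p < q) to q − p. For instance
  ∂cf = f − c.
This gives a 7×18 integer matrix of rank 6; reducing to Smith normal form yields diagonal entries (1,1,1,1,1,1).

Boundary ∂_2: C_2 → C_1 maps a triangle to the signed sum of its edges. For instance
  ∂cdf = df − cf + cd,
  ∂aef = ef − af + ae.
The resulting 18×12 matrix has rank 12, and its Smith normal form has invariant factors (1,1,1,1,1,1,1,1,1,1,1,2).

Computing H_k = (kernel of ∂_k) / (image of ∂_{k+1}):

  H_0: rank C_0 − rank ∂_1 = 7 − 6 = 1, and the invariant factors of ∂_1 are all 1, so H_0 = Z.
  H_1: rank ker ∂_1 − rank ∂_2 = (18 − 6) − 12 = 0, and ∂_2 has invariant factor 2 > 1, so H_1 = Z/2Z.
  H_2: rank ker ∂_2 − rank ∂_3 = (12 − 12) − 0 = 0, and there is no ∂_3, so H_2 = 0.

Hence the Betti numbers are b_0 = 1, b_1 = 0, b_2 = 0.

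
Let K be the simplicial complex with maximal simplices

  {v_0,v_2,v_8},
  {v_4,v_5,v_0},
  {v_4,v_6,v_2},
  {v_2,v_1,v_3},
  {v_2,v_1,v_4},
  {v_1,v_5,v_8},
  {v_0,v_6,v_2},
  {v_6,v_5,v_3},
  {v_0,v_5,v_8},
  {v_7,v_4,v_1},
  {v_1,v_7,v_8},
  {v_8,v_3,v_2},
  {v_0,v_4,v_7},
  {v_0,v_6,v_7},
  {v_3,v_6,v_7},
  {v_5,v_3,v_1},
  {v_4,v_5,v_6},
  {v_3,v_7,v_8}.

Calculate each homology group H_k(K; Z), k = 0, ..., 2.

H_0 = Z,  H_1 = Z ⊕ Z/2,  H_2 = 0.

Take the total order v_0 < v_1 < v_2 < v_3 < v_4 < v_5 < v_6 < v_7 < v_8 on the vertex set. Then K (dimension 2) consists of the simplices:

  0-simplices (9): [v_0], [v_1], [v_2], [v_3], [v_4], [v_5], [v_6], [v_7], [v_8]
  1-simplices (27): (27 of them)
  2-simplices (18): (18 of them)

giving chain groups C_0 ≅ Z^9, C_1 ≅ Z^27, C_2 ≅ Z^18.

Boundary ∂_1: C_1 → C_0 is given by ∂[p,q] = [q] − [p].
As a 9×27 matrix over Z this has rank 8, with invariant factors (1,1,1,1,1,1,1,1).

∂_2: C_2 → C_1 sends each 2-simplex [p,q,r] to [q,r] − [p,r] + [p,q]. For instance
  ∂[v_0,v_5,v_8] = [v_5,v_8] − [v_0,v_8] + [v_0,v_5],
  ∂[v_1,v_7,v_8] = [v_7,v_8] − [v_1,v_8] + [v_1,v_7].
This gives a 27×18 integer matrix of rank 18; reducing to Smith normal form yields diagonal entries (1,1,1,1,1,1,1,1,1,1,1,1,1,1,1,1,1,2).

From H_k ≅ ker(∂_k) / im(∂_{k+1}) we obtain:

  H_0: rank C_0 − rank ∂_1 = 9 − 8 = 1, and the invariant factors of ∂_1 are all 1, so H_0 ≅ Z.
  H_1: rank ker ∂_1 − rank ∂_2 = (27 − 8) − 18 = 1, and ∂_2 has invariant factor 2 > 1, so H_1 ≅ Z ⊕ Z/2.
  H_2: rank ker ∂_2 − rank ∂_3 = (18 − 18) − 0 = 0, and there is no ∂_3, so H_2 ≅ 0.

(K is a triangulation of the Klein bottle.)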